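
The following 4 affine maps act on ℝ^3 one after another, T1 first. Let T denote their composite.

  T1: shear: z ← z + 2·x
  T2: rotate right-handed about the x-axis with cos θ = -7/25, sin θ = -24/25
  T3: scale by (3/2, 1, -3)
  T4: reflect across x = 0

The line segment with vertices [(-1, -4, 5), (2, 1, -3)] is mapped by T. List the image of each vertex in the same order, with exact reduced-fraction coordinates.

T1 shear: z ← z + 2·x: (-1, -4, 5) → (-1, -4, 3); (2, 1, -3) → (2, 1, 1)
T2 rotate right-handed about the x-axis with cos θ = -7/25, sin θ = -24/25: (-1, -4, 3) → (-1, 4, 3); (2, 1, 1) → (2, 17/25, -31/25)
T3 scale by (3/2, 1, -3): (-1, 4, 3) → (-3/2, 4, -9); (2, 17/25, -31/25) → (3, 17/25, 93/25)
T4 reflect across x = 0: (-3/2, 4, -9) → (3/2, 4, -9); (3, 17/25, 93/25) → (-3, 17/25, 93/25)

image vertices: (3/2, 4, -9), (-3, 17/25, 93/25)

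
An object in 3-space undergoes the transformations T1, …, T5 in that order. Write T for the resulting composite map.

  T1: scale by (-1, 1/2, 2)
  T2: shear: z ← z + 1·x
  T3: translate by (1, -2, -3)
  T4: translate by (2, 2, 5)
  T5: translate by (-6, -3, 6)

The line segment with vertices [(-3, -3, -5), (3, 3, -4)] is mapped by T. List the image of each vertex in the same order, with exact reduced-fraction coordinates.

T1 scale by (-1, 1/2, 2): (-3, -3, -5) → (3, -3/2, -10); (3, 3, -4) → (-3, 3/2, -8)
T2 shear: z ← z + 1·x: (3, -3/2, -10) → (3, -3/2, -7); (-3, 3/2, -8) → (-3, 3/2, -11)
T3 translate by (1, -2, -3): (3, -3/2, -7) → (4, -7/2, -10); (-3, 3/2, -11) → (-2, -1/2, -14)
T4 translate by (2, 2, 5): (4, -7/2, -10) → (6, -3/2, -5); (-2, -1/2, -14) → (0, 3/2, -9)
T5 translate by (-6, -3, 6): (6, -3/2, -5) → (0, -9/2, 1); (0, 3/2, -9) → (-6, -3/2, -3)

image vertices: (0, -9/2, 1), (-6, -3/2, -3)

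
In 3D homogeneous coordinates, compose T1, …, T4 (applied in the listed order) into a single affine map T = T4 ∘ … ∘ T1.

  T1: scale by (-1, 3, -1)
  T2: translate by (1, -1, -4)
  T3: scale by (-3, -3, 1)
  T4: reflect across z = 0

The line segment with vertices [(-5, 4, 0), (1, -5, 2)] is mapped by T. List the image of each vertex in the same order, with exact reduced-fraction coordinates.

image vertices: (-18, -33, 4), (0, 48, 6)

T1 scale by (-1, 3, -1): (-5, 4, 0) → (5, 12, 0); (1, -5, 2) → (-1, -15, -2)
T2 translate by (1, -1, -4): (5, 12, 0) → (6, 11, -4); (-1, -15, -2) → (0, -16, -6)
T3 scale by (-3, -3, 1): (6, 11, -4) → (-18, -33, -4); (0, -16, -6) → (0, 48, -6)
T4 reflect across z = 0: (-18, -33, -4) → (-18, -33, 4); (0, 48, -6) → (0, 48, 6)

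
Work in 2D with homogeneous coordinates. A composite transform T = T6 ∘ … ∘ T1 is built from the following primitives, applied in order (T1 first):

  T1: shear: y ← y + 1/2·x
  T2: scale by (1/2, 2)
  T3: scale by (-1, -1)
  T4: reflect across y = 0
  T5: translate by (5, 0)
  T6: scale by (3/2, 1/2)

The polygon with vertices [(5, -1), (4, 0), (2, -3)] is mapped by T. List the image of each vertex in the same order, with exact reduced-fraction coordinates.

image vertices: (15/4, 3/2), (9/2, 2), (6, -2)

T1 shear: y ← y + 1/2·x: (5, -1) → (5, 3/2); (4, 0) → (4, 2); (2, -3) → (2, -2)
T2 scale by (1/2, 2): (5, 3/2) → (5/2, 3); (4, 2) → (2, 4); (2, -2) → (1, -4)
T3 scale by (-1, -1): (5/2, 3) → (-5/2, -3); (2, 4) → (-2, -4); (1, -4) → (-1, 4)
T4 reflect across y = 0: (-5/2, -3) → (-5/2, 3); (-2, -4) → (-2, 4); (-1, 4) → (-1, -4)
T5 translate by (5, 0): (-5/2, 3) → (5/2, 3); (-2, 4) → (3, 4); (-1, -4) → (4, -4)
T6 scale by (3/2, 1/2): (5/2, 3) → (15/4, 3/2); (3, 4) → (9/2, 2); (4, -4) → (6, -2)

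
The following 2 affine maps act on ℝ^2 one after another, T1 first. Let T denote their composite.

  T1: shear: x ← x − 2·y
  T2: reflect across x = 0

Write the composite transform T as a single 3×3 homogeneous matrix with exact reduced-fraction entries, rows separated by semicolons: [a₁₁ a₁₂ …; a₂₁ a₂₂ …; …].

T = [-1 2 0; 0 1 0; 0 0 1]

T1 = [1 -2 0; 0 1 0; 0 0 1]
T2·T1 = [-1 2 0; 0 1 0; 0 0 1]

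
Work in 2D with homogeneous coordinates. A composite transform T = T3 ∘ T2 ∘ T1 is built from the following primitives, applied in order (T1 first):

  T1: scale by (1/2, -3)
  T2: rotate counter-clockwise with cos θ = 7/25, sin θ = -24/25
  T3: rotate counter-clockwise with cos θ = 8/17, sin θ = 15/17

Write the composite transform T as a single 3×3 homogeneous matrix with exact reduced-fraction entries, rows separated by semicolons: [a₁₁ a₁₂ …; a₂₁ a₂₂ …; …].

T = [208/425 -261/425 0; -87/850 -1248/425 0; 0 0 1]

T1 = [1/2 0 0; 0 -3 0; 0 0 1]
T2·T1 = [7/50 -72/25 0; -12/25 -21/25 0; 0 0 1]
T3·…·T1 = [208/425 -261/425 0; -87/850 -1248/425 0; 0 0 1]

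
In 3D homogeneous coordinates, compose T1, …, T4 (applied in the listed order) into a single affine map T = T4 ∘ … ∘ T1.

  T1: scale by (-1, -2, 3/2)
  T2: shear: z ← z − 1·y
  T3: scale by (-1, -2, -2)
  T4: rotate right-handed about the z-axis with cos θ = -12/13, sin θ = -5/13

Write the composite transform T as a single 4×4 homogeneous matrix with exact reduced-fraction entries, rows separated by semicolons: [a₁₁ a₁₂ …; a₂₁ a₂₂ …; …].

T = [-12/13 20/13 0 0; -5/13 -48/13 0 0; 0 -4 -3 0; 0 0 0 1]

T1 = [-1 0 0 0; 0 -2 0 0; 0 0 3/2 0; 0 0 0 1]
T2·T1 = [-1 0 0 0; 0 -2 0 0; 0 2 3/2 0; 0 0 0 1]
T3·…·T1 = [1 0 0 0; 0 4 0 0; 0 -4 -3 0; 0 0 0 1]
T4·…·T1 = [-12/13 20/13 0 0; -5/13 -48/13 0 0; 0 -4 -3 0; 0 0 0 1]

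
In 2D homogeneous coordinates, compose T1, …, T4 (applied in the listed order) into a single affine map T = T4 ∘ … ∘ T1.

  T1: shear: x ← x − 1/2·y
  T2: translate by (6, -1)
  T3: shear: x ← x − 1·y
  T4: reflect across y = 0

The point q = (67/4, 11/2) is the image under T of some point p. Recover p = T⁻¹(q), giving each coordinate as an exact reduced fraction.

p = (3, -9/2)

T1 = [1 -1/2 0; 0 1 0; 0 0 1]
T2·T1 = [1 -1/2 6; 0 1 -1; 0 0 1]
T3·…·T1 = [1 -3/2 7; 0 1 -1; 0 0 1]
T4·…·T1 = [1 -3/2 7; 0 -1 1; 0 0 1]
det M = -1; M⁻¹ = [1 -3/2 -11/2; 0 -1 1; 0 0 1]
M⁻¹ · (67/4, 11/2)ᵀ = (3, -9/2)ᵀ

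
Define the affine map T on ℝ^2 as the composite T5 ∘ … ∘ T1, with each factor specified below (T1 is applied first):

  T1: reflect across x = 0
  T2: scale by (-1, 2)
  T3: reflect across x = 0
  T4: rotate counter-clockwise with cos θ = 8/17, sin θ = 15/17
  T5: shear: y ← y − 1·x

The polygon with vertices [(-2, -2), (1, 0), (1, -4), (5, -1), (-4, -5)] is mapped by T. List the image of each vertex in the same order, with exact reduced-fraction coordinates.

T1 reflect across x = 0: (-2, -2) → (2, -2); (1, 0) → (-1, 0); (1, -4) → (-1, -4); (5, -1) → (-5, -1); (-4, -5) → (4, -5)
T2 scale by (-1, 2): (2, -2) → (-2, -4); (-1, 0) → (1, 0); (-1, -4) → (1, -8); (-5, -1) → (5, -2); (4, -5) → (-4, -10)
T3 reflect across x = 0: (-2, -4) → (2, -4); (1, 0) → (-1, 0); (1, -8) → (-1, -8); (5, -2) → (-5, -2); (-4, -10) → (4, -10)
T4 rotate counter-clockwise with cos θ = 8/17, sin θ = 15/17: (2, -4) → (76/17, -2/17); (-1, 0) → (-8/17, -15/17); (-1, -8) → (112/17, -79/17); (-5, -2) → (-10/17, -91/17); (4, -10) → (182/17, -20/17)
T5 shear: y ← y − 1·x: (76/17, -2/17) → (76/17, -78/17); (-8/17, -15/17) → (-8/17, -7/17); (112/17, -79/17) → (112/17, -191/17); (-10/17, -91/17) → (-10/17, -81/17); (182/17, -20/17) → (182/17, -202/17)

image vertices: (76/17, -78/17), (-8/17, -7/17), (112/17, -191/17), (-10/17, -81/17), (182/17, -202/17)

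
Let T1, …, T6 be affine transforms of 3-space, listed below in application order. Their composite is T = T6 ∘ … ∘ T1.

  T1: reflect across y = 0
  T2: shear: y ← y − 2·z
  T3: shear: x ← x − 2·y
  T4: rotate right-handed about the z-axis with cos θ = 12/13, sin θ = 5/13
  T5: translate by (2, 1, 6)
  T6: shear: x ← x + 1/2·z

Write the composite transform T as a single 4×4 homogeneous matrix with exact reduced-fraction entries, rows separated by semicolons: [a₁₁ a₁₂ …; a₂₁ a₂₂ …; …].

T1 = [1 0 0 0; 0 -1 0 0; 0 0 1 0; 0 0 0 1]
T2·T1 = [1 0 0 0; 0 -1 -2 0; 0 0 1 0; 0 0 0 1]
T3·…·T1 = [1 2 4 0; 0 -1 -2 0; 0 0 1 0; 0 0 0 1]
T4·…·T1 = [12/13 29/13 58/13 0; 5/13 -2/13 -4/13 0; 0 0 1 0; 0 0 0 1]
T5·…·T1 = [12/13 29/13 58/13 2; 5/13 -2/13 -4/13 1; 0 0 1 6; 0 0 0 1]
T6·…·T1 = [12/13 29/13 129/26 5; 5/13 -2/13 -4/13 1; 0 0 1 6; 0 0 0 1]

T = [12/13 29/13 129/26 5; 5/13 -2/13 -4/13 1; 0 0 1 6; 0 0 0 1]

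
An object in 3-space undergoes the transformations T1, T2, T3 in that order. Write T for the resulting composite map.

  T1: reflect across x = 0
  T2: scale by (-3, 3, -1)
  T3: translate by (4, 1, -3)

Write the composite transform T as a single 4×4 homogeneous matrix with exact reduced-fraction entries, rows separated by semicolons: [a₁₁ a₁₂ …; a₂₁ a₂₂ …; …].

T = [3 0 0 4; 0 3 0 1; 0 0 -1 -3; 0 0 0 1]

T1 = [-1 0 0 0; 0 1 0 0; 0 0 1 0; 0 0 0 1]
T2·T1 = [3 0 0 0; 0 3 0 0; 0 0 -1 0; 0 0 0 1]
T3·…·T1 = [3 0 0 4; 0 3 0 1; 0 0 -1 -3; 0 0 0 1]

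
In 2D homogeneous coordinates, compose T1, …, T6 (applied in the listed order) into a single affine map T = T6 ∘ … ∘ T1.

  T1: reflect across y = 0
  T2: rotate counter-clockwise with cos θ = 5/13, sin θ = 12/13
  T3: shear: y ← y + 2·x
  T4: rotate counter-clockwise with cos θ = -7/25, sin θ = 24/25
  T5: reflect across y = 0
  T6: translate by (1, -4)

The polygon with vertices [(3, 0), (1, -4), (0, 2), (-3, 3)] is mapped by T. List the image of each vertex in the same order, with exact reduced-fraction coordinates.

T1 reflect across y = 0: (3, 0) → (3, 0); (1, -4) → (1, 4); (0, 2) → (0, -2); (-3, 3) → (-3, -3)
T2 rotate counter-clockwise with cos θ = 5/13, sin θ = 12/13: (3, 0) → (15/13, 36/13); (1, 4) → (-43/13, 32/13); (0, -2) → (24/13, -10/13); (-3, -3) → (21/13, -51/13)
T3 shear: y ← y + 2·x: (15/13, 36/13) → (15/13, 66/13); (-43/13, 32/13) → (-43/13, -54/13); (24/13, -10/13) → (24/13, 38/13); (21/13, -51/13) → (21/13, -9/13)
T4 rotate counter-clockwise with cos θ = -7/25, sin θ = 24/25: (15/13, 66/13) → (-1689/325, -102/325); (-43/13, -54/13) → (1597/325, -654/325); (24/13, 38/13) → (-216/65, 62/65); (21/13, -9/13) → (69/325, 567/325)
T5 reflect across y = 0: (-1689/325, -102/325) → (-1689/325, 102/325); (1597/325, -654/325) → (1597/325, 654/325); (-216/65, 62/65) → (-216/65, -62/65); (69/325, 567/325) → (69/325, -567/325)
T6 translate by (1, -4): (-1689/325, 102/325) → (-1364/325, -1198/325); (1597/325, 654/325) → (1922/325, -646/325); (-216/65, -62/65) → (-151/65, -322/65); (69/325, -567/325) → (394/325, -1867/325)

image vertices: (-1364/325, -1198/325), (1922/325, -646/325), (-151/65, -322/65), (394/325, -1867/325)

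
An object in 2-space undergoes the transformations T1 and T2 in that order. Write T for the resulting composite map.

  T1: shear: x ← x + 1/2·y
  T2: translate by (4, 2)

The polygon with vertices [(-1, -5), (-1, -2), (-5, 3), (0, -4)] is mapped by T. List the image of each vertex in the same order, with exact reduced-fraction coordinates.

image vertices: (1/2, -3), (2, 0), (1/2, 5), (2, -2)

T1 shear: x ← x + 1/2·y: (-1, -5) → (-7/2, -5); (-1, -2) → (-2, -2); (-5, 3) → (-7/2, 3); (0, -4) → (-2, -4)
T2 translate by (4, 2): (-7/2, -5) → (1/2, -3); (-2, -2) → (2, 0); (-7/2, 3) → (1/2, 5); (-2, -4) → (2, -2)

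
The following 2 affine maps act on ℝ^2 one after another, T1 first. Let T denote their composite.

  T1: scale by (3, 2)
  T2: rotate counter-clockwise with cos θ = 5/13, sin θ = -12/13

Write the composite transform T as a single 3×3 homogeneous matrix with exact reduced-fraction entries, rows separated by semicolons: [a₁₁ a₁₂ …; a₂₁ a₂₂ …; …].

T1 = [3 0 0; 0 2 0; 0 0 1]
T2·T1 = [15/13 24/13 0; -36/13 10/13 0; 0 0 1]

T = [15/13 24/13 0; -36/13 10/13 0; 0 0 1]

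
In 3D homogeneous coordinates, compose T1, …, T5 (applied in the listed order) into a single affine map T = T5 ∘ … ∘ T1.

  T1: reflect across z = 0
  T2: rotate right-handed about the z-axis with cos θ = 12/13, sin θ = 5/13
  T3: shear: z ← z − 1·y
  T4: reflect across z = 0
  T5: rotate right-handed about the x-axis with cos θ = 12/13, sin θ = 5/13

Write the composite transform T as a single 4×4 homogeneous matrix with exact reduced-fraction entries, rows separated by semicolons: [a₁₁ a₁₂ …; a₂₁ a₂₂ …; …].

T = [12/13 -5/13 0 0; 35/169 84/169 -5/13 0; 85/169 204/169 12/13 0; 0 0 0 1]

T1 = [1 0 0 0; 0 1 0 0; 0 0 -1 0; 0 0 0 1]
T2·T1 = [12/13 -5/13 0 0; 5/13 12/13 0 0; 0 0 -1 0; 0 0 0 1]
T3·…·T1 = [12/13 -5/13 0 0; 5/13 12/13 0 0; -5/13 -12/13 -1 0; 0 0 0 1]
T4·…·T1 = [12/13 -5/13 0 0; 5/13 12/13 0 0; 5/13 12/13 1 0; 0 0 0 1]
T5·…·T1 = [12/13 -5/13 0 0; 35/169 84/169 -5/13 0; 85/169 204/169 12/13 0; 0 0 0 1]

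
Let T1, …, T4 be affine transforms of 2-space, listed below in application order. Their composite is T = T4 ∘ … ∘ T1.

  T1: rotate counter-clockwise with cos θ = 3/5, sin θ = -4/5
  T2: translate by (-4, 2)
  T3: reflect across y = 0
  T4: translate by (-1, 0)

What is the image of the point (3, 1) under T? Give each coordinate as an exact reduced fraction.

T(p) = (-12/5, -1/5)

T1 rotate counter-clockwise with cos θ = 3/5, sin θ = -4/5: (3, 1) → (13/5, -9/5)
T2 translate by (-4, 2): (13/5, -9/5) → (-7/5, 1/5)
T3 reflect across y = 0: (-7/5, 1/5) → (-7/5, -1/5)
T4 translate by (-1, 0): (-7/5, -1/5) → (-12/5, -1/5)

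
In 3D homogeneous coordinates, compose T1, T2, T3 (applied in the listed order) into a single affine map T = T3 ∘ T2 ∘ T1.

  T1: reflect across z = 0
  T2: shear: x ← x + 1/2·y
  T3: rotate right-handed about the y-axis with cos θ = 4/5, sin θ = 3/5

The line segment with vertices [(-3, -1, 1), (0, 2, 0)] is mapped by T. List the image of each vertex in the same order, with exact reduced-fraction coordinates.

T1 reflect across z = 0: (-3, -1, 1) → (-3, -1, -1); (0, 2, 0) → (0, 2, 0)
T2 shear: x ← x + 1/2·y: (-3, -1, -1) → (-7/2, -1, -1); (0, 2, 0) → (1, 2, 0)
T3 rotate right-handed about the y-axis with cos θ = 4/5, sin θ = 3/5: (-7/2, -1, -1) → (-17/5, -1, 13/10); (1, 2, 0) → (4/5, 2, -3/5)

image vertices: (-17/5, -1, 13/10), (4/5, 2, -3/5)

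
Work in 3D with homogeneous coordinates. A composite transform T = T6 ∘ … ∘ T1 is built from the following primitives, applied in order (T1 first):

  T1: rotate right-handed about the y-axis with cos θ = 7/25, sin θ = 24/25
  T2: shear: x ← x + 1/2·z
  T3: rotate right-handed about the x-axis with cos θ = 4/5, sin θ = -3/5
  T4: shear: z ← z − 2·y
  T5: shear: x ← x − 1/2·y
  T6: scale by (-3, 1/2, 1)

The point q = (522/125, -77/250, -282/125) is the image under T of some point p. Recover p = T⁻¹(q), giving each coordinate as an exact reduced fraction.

T1 = [7/25 0 24/25 0; 0 1 0 0; -24/25 0 7/25 0; 0 0 0 1]
T2·T1 = [-1/5 0 11/10 0; 0 1 0 0; -24/25 0 7/25 0; 0 0 0 1]
T3·…·T1 = [-1/5 0 11/10 0; -72/125 4/5 21/125 0; -96/125 -3/5 28/125 0; 0 0 0 1]
T4·…·T1 = [-1/5 0 11/10 0; -72/125 4/5 21/125 0; 48/125 -11/5 -14/125 0; 0 0 0 1]
T5·…·T1 = [11/125 -2/5 127/125 0; -72/125 4/5 21/125 0; 48/125 -11/5 -14/125 0; 0 0 0 1]
T6·…·T1 = [-33/125 6/5 -381/125 0; -36/125 2/5 21/250 0; 48/125 -11/5 -14/125 0; 0 0 0 1]
det M = -3/2; M⁻¹ = [-7/75 -114/25 -22/25 0; 0 -4/5 -3/5 0; -8/25 2/25 -4/25 0; 0 0 0 1]
M⁻¹ · (522/125, -77/250, -282/125)ᵀ = (3, 8/5, -1)ᵀ

p = (3, 8/5, -1)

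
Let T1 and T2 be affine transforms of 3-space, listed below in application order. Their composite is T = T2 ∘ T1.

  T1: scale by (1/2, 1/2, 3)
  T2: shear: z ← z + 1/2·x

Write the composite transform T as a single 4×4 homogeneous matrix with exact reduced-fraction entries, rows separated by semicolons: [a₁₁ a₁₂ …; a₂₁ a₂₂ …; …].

T1 = [1/2 0 0 0; 0 1/2 0 0; 0 0 3 0; 0 0 0 1]
T2·T1 = [1/2 0 0 0; 0 1/2 0 0; 1/4 0 3 0; 0 0 0 1]

T = [1/2 0 0 0; 0 1/2 0 0; 1/4 0 3 0; 0 0 0 1]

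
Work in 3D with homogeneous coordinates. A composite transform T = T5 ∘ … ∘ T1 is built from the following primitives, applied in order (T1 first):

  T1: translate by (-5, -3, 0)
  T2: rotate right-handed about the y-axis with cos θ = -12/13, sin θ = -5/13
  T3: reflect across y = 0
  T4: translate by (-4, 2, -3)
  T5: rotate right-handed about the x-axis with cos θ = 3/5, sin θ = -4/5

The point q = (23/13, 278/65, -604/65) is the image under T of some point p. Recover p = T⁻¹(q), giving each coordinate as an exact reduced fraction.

p = (0, -5, -3)

T1 = [1 0 0 -5; 0 1 0 -3; 0 0 1 0; 0 0 0 1]
T2·T1 = [-12/13 0 -5/13 60/13; 0 1 0 -3; 5/13 0 -12/13 -25/13; 0 0 0 1]
T3·…·T1 = [-12/13 0 -5/13 60/13; 0 -1 0 3; 5/13 0 -12/13 -25/13; 0 0 0 1]
T4·…·T1 = [-12/13 0 -5/13 8/13; 0 -1 0 5; 5/13 0 -12/13 -64/13; 0 0 0 1]
T5·…·T1 = [-12/13 0 -5/13 8/13; 4/13 -3/5 -48/65 -61/65; 3/13 4/5 -36/65 -452/65; 0 0 0 1]
det M = -1; M⁻¹ = [-12/13 4/13 3/13 32/13; 0 -3/5 4/5 5; -5/13 -48/65 -36/65 -56/13; 0 0 0 1]
M⁻¹ · (23/13, 278/65, -604/65)ᵀ = (0, -5, -3)ᵀ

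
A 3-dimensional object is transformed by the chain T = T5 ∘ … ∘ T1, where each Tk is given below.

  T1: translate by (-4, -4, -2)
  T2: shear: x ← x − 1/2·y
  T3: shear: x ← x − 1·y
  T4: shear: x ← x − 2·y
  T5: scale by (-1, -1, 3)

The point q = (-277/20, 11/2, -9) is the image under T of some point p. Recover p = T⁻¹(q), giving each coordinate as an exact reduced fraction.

T1 = [1 0 0 -4; 0 1 0 -4; 0 0 1 -2; 0 0 0 1]
T2·T1 = [1 -1/2 0 -2; 0 1 0 -4; 0 0 1 -2; 0 0 0 1]
T3·…·T1 = [1 -3/2 0 2; 0 1 0 -4; 0 0 1 -2; 0 0 0 1]
T4·…·T1 = [1 -7/2 0 10; 0 1 0 -4; 0 0 1 -2; 0 0 0 1]
T5·…·T1 = [-1 7/2 0 -10; 0 -1 0 4; 0 0 3 -6; 0 0 0 1]
det M = 3; M⁻¹ = [-1 -7/2 0 4; 0 -1 0 4; 0 0 1/3 2; 0 0 0 1]
M⁻¹ · (-277/20, 11/2, -9)ᵀ = (-7/5, -3/2, -1)ᵀ

p = (-7/5, -3/2, -1)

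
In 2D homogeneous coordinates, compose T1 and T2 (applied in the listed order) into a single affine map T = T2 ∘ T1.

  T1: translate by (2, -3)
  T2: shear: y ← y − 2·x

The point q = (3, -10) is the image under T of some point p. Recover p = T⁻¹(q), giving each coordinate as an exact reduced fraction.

p = (1, -1)

T1 = [1 0 2; 0 1 -3; 0 0 1]
T2·T1 = [1 0 2; -2 1 -7; 0 0 1]
det M = 1; M⁻¹ = [1 0 -2; 2 1 3; 0 0 1]
M⁻¹ · (3, -10)ᵀ = (1, -1)ᵀ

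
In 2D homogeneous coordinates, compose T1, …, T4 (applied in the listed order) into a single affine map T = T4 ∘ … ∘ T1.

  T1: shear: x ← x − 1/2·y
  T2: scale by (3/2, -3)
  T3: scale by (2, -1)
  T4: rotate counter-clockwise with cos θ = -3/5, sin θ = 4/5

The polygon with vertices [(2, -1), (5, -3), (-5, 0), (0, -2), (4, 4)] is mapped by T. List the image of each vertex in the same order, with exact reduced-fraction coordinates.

image vertices: (-21/10, 39/5), (-9/2, 21), (9, -12), (3, 6), (-66/5, -12/5)

T1 shear: x ← x − 1/2·y: (2, -1) → (5/2, -1); (5, -3) → (13/2, -3); (-5, 0) → (-5, 0); (0, -2) → (1, -2); (4, 4) → (2, 4)
T2 scale by (3/2, -3): (5/2, -1) → (15/4, 3); (13/2, -3) → (39/4, 9); (-5, 0) → (-15/2, 0); (1, -2) → (3/2, 6); (2, 4) → (3, -12)
T3 scale by (2, -1): (15/4, 3) → (15/2, -3); (39/4, 9) → (39/2, -9); (-15/2, 0) → (-15, 0); (3/2, 6) → (3, -6); (3, -12) → (6, 12)
T4 rotate counter-clockwise with cos θ = -3/5, sin θ = 4/5: (15/2, -3) → (-21/10, 39/5); (39/2, -9) → (-9/2, 21); (-15, 0) → (9, -12); (3, -6) → (3, 6); (6, 12) → (-66/5, -12/5)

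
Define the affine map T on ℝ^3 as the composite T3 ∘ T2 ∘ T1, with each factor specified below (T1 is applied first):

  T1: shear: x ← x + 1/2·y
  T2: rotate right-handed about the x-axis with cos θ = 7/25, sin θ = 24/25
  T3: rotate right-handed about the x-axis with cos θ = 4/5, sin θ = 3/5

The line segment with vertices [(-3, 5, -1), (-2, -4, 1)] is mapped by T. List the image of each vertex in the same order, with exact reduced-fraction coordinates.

T1 shear: x ← x + 1/2·y: (-3, 5, -1) → (-1/2, 5, -1); (-2, -4, 1) → (-4, -4, 1)
T2 rotate right-handed about the x-axis with cos θ = 7/25, sin θ = 24/25: (-1/2, 5, -1) → (-1/2, 59/25, 113/25); (-4, -4, 1) → (-4, -52/25, -89/25)
T3 rotate right-handed about the x-axis with cos θ = 4/5, sin θ = 3/5: (-1/2, 59/25, 113/25) → (-1/2, -103/125, 629/125); (-4, -52/25, -89/25) → (-4, 59/125, -512/125)

image vertices: (-1/2, -103/125, 629/125), (-4, 59/125, -512/125)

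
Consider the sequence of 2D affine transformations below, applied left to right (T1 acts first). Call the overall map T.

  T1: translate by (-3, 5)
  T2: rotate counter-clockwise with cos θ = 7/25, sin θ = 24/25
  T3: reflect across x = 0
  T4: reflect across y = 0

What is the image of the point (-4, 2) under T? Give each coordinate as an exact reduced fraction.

T1 translate by (-3, 5): (-4, 2) → (-7, 7)
T2 rotate counter-clockwise with cos θ = 7/25, sin θ = 24/25: (-7, 7) → (-217/25, -119/25)
T3 reflect across x = 0: (-217/25, -119/25) → (217/25, -119/25)
T4 reflect across y = 0: (217/25, -119/25) → (217/25, 119/25)

T(p) = (217/25, 119/25)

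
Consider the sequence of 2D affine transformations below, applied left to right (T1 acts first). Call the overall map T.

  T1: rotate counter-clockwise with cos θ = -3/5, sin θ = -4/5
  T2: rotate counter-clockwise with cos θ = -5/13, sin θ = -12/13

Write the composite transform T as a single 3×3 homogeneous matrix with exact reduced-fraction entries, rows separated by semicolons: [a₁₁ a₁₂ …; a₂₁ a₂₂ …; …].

T1 = [-3/5 4/5 0; -4/5 -3/5 0; 0 0 1]
T2·T1 = [-33/65 -56/65 0; 56/65 -33/65 0; 0 0 1]

T = [-33/65 -56/65 0; 56/65 -33/65 0; 0 0 1]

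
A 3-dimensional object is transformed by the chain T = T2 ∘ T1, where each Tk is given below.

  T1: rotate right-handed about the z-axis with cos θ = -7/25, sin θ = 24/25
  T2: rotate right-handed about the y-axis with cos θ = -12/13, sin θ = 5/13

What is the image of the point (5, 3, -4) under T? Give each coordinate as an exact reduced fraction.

T(p) = (784/325, 99/25, 347/65)

T1 rotate right-handed about the z-axis with cos θ = -7/25, sin θ = 24/25: (5, 3, -4) → (-107/25, 99/25, -4)
T2 rotate right-handed about the y-axis with cos θ = -12/13, sin θ = 5/13: (-107/25, 99/25, -4) → (784/325, 99/25, 347/65)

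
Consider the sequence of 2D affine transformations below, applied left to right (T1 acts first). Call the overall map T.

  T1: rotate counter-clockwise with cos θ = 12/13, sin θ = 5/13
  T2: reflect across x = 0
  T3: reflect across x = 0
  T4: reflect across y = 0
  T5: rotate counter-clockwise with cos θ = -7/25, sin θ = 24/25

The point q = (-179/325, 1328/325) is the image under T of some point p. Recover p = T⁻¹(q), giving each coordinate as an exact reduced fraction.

p = (4, -1)

T1 = [12/13 -5/13 0; 5/13 12/13 0; 0 0 1]
T2·T1 = [-12/13 5/13 0; 5/13 12/13 0; 0 0 1]
T3·…·T1 = [12/13 -5/13 0; 5/13 12/13 0; 0 0 1]
T4·…·T1 = [12/13 -5/13 0; -5/13 -12/13 0; 0 0 1]
T5·…·T1 = [36/325 323/325 0; 323/325 -36/325 0; 0 0 1]
det M = -1; M⁻¹ = [36/325 323/325 0; 323/325 -36/325 0; 0 0 1]
M⁻¹ · (-179/325, 1328/325)ᵀ = (4, -1)ᵀ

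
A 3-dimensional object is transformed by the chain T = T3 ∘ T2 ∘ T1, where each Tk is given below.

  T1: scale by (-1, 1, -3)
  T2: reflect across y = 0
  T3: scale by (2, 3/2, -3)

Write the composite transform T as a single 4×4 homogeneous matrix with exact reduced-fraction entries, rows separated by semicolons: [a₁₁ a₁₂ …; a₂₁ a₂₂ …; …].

T1 = [-1 0 0 0; 0 1 0 0; 0 0 -3 0; 0 0 0 1]
T2·T1 = [-1 0 0 0; 0 -1 0 0; 0 0 -3 0; 0 0 0 1]
T3·…·T1 = [-2 0 0 0; 0 -3/2 0 0; 0 0 9 0; 0 0 0 1]

T = [-2 0 0 0; 0 -3/2 0 0; 0 0 9 0; 0 0 0 1]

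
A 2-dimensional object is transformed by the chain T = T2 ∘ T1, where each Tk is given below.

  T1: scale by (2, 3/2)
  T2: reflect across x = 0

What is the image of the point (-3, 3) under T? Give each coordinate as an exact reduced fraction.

T1 scale by (2, 3/2): (-3, 3) → (-6, 9/2)
T2 reflect across x = 0: (-6, 9/2) → (6, 9/2)

T(p) = (6, 9/2)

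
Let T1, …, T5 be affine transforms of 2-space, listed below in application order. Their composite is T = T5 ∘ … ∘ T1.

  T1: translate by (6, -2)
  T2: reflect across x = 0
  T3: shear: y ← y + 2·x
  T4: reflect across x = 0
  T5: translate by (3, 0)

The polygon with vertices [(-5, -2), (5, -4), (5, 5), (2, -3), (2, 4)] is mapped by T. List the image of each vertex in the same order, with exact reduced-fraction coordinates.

T1 translate by (6, -2): (-5, -2) → (1, -4); (5, -4) → (11, -6); (5, 5) → (11, 3); (2, -3) → (8, -5); (2, 4) → (8, 2)
T2 reflect across x = 0: (1, -4) → (-1, -4); (11, -6) → (-11, -6); (11, 3) → (-11, 3); (8, -5) → (-8, -5); (8, 2) → (-8, 2)
T3 shear: y ← y + 2·x: (-1, -4) → (-1, -6); (-11, -6) → (-11, -28); (-11, 3) → (-11, -19); (-8, -5) → (-8, -21); (-8, 2) → (-8, -14)
T4 reflect across x = 0: (-1, -6) → (1, -6); (-11, -28) → (11, -28); (-11, -19) → (11, -19); (-8, -21) → (8, -21); (-8, -14) → (8, -14)
T5 translate by (3, 0): (1, -6) → (4, -6); (11, -28) → (14, -28); (11, -19) → (14, -19); (8, -21) → (11, -21); (8, -14) → (11, -14)

image vertices: (4, -6), (14, -28), (14, -19), (11, -21), (11, -14)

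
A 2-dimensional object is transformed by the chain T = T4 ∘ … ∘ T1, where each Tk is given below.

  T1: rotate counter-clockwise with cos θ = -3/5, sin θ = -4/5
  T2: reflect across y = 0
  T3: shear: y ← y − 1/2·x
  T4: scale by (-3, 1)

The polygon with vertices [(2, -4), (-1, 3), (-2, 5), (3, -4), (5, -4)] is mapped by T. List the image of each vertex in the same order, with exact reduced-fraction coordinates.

image vertices: (66/5, 7/5), (-9, -1/2), (-78/5, -6/5), (15, 5/2), (93/5, 47/10)

T1 rotate counter-clockwise with cos θ = -3/5, sin θ = -4/5: (2, -4) → (-22/5, 4/5); (-1, 3) → (3, -1); (-2, 5) → (26/5, -7/5); (3, -4) → (-5, 0); (5, -4) → (-31/5, -8/5)
T2 reflect across y = 0: (-22/5, 4/5) → (-22/5, -4/5); (3, -1) → (3, 1); (26/5, -7/5) → (26/5, 7/5); (-5, 0) → (-5, 0); (-31/5, -8/5) → (-31/5, 8/5)
T3 shear: y ← y − 1/2·x: (-22/5, -4/5) → (-22/5, 7/5); (3, 1) → (3, -1/2); (26/5, 7/5) → (26/5, -6/5); (-5, 0) → (-5, 5/2); (-31/5, 8/5) → (-31/5, 47/10)
T4 scale by (-3, 1): (-22/5, 7/5) → (66/5, 7/5); (3, -1/2) → (-9, -1/2); (26/5, -6/5) → (-78/5, -6/5); (-5, 5/2) → (15, 5/2); (-31/5, 47/10) → (93/5, 47/10)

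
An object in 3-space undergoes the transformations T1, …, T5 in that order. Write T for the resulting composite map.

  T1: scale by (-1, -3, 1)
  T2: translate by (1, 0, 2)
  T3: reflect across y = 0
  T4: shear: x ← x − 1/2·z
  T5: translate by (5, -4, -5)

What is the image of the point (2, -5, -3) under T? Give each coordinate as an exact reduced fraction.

T(p) = (9/2, -19, -6)

T1 scale by (-1, -3, 1): (2, -5, -3) → (-2, 15, -3)
T2 translate by (1, 0, 2): (-2, 15, -3) → (-1, 15, -1)
T3 reflect across y = 0: (-1, 15, -1) → (-1, -15, -1)
T4 shear: x ← x − 1/2·z: (-1, -15, -1) → (-1/2, -15, -1)
T5 translate by (5, -4, -5): (-1/2, -15, -1) → (9/2, -19, -6)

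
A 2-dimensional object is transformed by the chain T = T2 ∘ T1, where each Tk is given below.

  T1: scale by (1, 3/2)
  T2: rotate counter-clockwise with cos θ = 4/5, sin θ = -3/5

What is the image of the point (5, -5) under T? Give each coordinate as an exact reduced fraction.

T(p) = (-1/2, -9)

T1 scale by (1, 3/2): (5, -5) → (5, -15/2)
T2 rotate counter-clockwise with cos θ = 4/5, sin θ = -3/5: (5, -15/2) → (-1/2, -9)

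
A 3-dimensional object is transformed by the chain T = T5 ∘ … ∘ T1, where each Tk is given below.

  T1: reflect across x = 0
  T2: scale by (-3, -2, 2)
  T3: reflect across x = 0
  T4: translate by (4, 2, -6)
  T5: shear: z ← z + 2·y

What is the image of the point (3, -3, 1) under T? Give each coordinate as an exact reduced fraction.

T(p) = (-5, 8, 12)

T1 reflect across x = 0: (3, -3, 1) → (-3, -3, 1)
T2 scale by (-3, -2, 2): (-3, -3, 1) → (9, 6, 2)
T3 reflect across x = 0: (9, 6, 2) → (-9, 6, 2)
T4 translate by (4, 2, -6): (-9, 6, 2) → (-5, 8, -4)
T5 shear: z ← z + 2·y: (-5, 8, -4) → (-5, 8, 12)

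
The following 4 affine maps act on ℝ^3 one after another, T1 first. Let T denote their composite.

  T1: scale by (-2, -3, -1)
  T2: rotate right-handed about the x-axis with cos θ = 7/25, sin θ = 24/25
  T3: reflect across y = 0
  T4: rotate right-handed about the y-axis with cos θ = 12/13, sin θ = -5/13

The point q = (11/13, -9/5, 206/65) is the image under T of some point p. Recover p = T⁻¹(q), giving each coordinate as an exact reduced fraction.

p = (-1, -1, 1)

T1 = [-2 0 0 0; 0 -3 0 0; 0 0 -1 0; 0 0 0 1]
T2·T1 = [-2 0 0 0; 0 -21/25 24/25 0; 0 -72/25 -7/25 0; 0 0 0 1]
T3·…·T1 = [-2 0 0 0; 0 21/25 -24/25 0; 0 -72/25 -7/25 0; 0 0 0 1]
T4·…·T1 = [-24/13 72/65 7/65 0; 0 21/25 -24/25 0; -10/13 -864/325 -84/325 0; 0 0 0 1]
det M = 6; M⁻¹ = [-6/13 0 -5/26 0; 8/65 7/75 -96/325 0; 7/65 -24/25 -84/325 0; 0 0 0 1]
M⁻¹ · (11/13, -9/5, 206/65)ᵀ = (-1, -1, 1)ᵀ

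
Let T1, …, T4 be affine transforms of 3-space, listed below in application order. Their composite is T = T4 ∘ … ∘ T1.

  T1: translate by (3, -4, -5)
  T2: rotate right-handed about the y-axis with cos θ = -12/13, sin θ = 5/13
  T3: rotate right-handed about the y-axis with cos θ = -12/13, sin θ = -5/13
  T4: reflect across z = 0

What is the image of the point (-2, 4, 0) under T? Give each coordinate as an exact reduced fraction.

T(p) = (1, 0, 5)

T1 translate by (3, -4, -5): (-2, 4, 0) → (1, 0, -5)
T2 rotate right-handed about the y-axis with cos θ = -12/13, sin θ = 5/13: (1, 0, -5) → (-37/13, 0, 55/13)
T3 rotate right-handed about the y-axis with cos θ = -12/13, sin θ = -5/13: (-37/13, 0, 55/13) → (1, 0, -5)
T4 reflect across z = 0: (1, 0, -5) → (1, 0, 5)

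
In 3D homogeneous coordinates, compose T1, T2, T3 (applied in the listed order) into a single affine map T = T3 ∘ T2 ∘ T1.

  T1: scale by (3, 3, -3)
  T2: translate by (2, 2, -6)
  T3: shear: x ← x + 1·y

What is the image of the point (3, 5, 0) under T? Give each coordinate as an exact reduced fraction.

T1 scale by (3, 3, -3): (3, 5, 0) → (9, 15, 0)
T2 translate by (2, 2, -6): (9, 15, 0) → (11, 17, -6)
T3 shear: x ← x + 1·y: (11, 17, -6) → (28, 17, -6)

T(p) = (28, 17, -6)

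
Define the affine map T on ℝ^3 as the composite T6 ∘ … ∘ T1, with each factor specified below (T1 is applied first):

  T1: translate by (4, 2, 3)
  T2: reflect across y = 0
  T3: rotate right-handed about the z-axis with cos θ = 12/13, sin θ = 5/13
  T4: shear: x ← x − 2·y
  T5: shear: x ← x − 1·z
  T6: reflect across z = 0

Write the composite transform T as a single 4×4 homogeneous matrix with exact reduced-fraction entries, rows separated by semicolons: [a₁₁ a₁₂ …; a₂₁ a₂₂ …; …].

T1 = [1 0 0 4; 0 1 0 2; 0 0 1 3; 0 0 0 1]
T2·T1 = [1 0 0 4; 0 -1 0 -2; 0 0 1 3; 0 0 0 1]
T3·…·T1 = [12/13 5/13 0 58/13; 5/13 -12/13 0 -4/13; 0 0 1 3; 0 0 0 1]
T4·…·T1 = [2/13 29/13 0 66/13; 5/13 -12/13 0 -4/13; 0 0 1 3; 0 0 0 1]
T5·…·T1 = [2/13 29/13 -1 27/13; 5/13 -12/13 0 -4/13; 0 0 1 3; 0 0 0 1]
T6·…·T1 = [2/13 29/13 -1 27/13; 5/13 -12/13 0 -4/13; 0 0 -1 -3; 0 0 0 1]

T = [2/13 29/13 -1 27/13; 5/13 -12/13 0 -4/13; 0 0 -1 -3; 0 0 0 1]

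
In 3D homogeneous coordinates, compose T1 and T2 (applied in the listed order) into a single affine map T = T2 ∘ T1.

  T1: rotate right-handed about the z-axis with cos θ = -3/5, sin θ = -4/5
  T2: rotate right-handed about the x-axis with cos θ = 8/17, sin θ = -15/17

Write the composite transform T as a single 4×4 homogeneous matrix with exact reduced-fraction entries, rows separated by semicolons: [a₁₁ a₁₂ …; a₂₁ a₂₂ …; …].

T1 = [-3/5 4/5 0 0; -4/5 -3/5 0 0; 0 0 1 0; 0 0 0 1]
T2·T1 = [-3/5 4/5 0 0; -32/85 -24/85 15/17 0; 12/17 9/17 8/17 0; 0 0 0 1]

T = [-3/5 4/5 0 0; -32/85 -24/85 15/17 0; 12/17 9/17 8/17 0; 0 0 0 1]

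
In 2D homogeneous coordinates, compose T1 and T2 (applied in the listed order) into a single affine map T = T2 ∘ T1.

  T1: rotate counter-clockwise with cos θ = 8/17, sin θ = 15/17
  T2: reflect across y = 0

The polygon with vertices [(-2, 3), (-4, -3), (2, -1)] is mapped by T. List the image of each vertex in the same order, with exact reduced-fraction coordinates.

T1 rotate counter-clockwise with cos θ = 8/17, sin θ = 15/17: (-2, 3) → (-61/17, -6/17); (-4, -3) → (13/17, -84/17); (2, -1) → (31/17, 22/17)
T2 reflect across y = 0: (-61/17, -6/17) → (-61/17, 6/17); (13/17, -84/17) → (13/17, 84/17); (31/17, 22/17) → (31/17, -22/17)

image vertices: (-61/17, 6/17), (13/17, 84/17), (31/17, -22/17)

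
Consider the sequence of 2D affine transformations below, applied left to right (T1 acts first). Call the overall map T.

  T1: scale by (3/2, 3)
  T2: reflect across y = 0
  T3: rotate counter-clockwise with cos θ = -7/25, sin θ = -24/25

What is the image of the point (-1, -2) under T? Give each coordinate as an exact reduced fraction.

T(p) = (309/50, -6/25)

T1 scale by (3/2, 3): (-1, -2) → (-3/2, -6)
T2 reflect across y = 0: (-3/2, -6) → (-3/2, 6)
T3 rotate counter-clockwise with cos θ = -7/25, sin θ = -24/25: (-3/2, 6) → (309/50, -6/25)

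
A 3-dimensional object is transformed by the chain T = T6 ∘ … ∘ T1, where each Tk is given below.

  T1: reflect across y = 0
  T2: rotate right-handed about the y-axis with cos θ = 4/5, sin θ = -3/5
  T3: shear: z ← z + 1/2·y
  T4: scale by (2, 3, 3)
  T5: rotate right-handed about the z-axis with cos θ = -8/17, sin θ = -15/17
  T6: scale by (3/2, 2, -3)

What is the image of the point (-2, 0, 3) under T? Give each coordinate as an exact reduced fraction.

T1 reflect across y = 0: (-2, 0, 3) → (-2, 0, 3)
T2 rotate right-handed about the y-axis with cos θ = 4/5, sin θ = -3/5: (-2, 0, 3) → (-17/5, 0, 6/5)
T3 shear: z ← z + 1/2·y: (-17/5, 0, 6/5) → (-17/5, 0, 6/5)
T4 scale by (2, 3, 3): (-17/5, 0, 6/5) → (-34/5, 0, 18/5)
T5 rotate right-handed about the z-axis with cos θ = -8/17, sin θ = -15/17: (-34/5, 0, 18/5) → (16/5, 6, 18/5)
T6 scale by (3/2, 2, -3): (16/5, 6, 18/5) → (24/5, 12, -54/5)

T(p) = (24/5, 12, -54/5)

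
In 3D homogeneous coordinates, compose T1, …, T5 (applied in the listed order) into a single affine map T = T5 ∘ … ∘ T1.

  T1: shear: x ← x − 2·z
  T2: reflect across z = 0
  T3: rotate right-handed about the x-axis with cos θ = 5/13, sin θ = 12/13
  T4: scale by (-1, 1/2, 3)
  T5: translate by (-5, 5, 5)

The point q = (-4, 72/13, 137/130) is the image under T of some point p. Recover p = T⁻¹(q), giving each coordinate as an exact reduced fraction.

T1 = [1 0 -2 0; 0 1 0 0; 0 0 1 0; 0 0 0 1]
T2·T1 = [1 0 -2 0; 0 1 0 0; 0 0 -1 0; 0 0 0 1]
T3·…·T1 = [1 0 -2 0; 0 5/13 12/13 0; 0 12/13 -5/13 0; 0 0 0 1]
T4·…·T1 = [-1 0 2 0; 0 5/26 6/13 0; 0 36/13 -15/13 0; 0 0 0 1]
T5·…·T1 = [-1 0 2 -5; 0 5/26 6/13 5; 0 36/13 -15/13 5; 0 0 0 1]
det M = 3/2; M⁻¹ = [-1 48/13 -10/39 -865/39; 0 10/13 4/13 -70/13; 0 24/13 -5/39 -335/39; 0 0 0 1]
M⁻¹ · (-4, 72/13, 137/130)ᵀ = (2, -4/5, 3/2)ᵀ

p = (2, -4/5, 3/2)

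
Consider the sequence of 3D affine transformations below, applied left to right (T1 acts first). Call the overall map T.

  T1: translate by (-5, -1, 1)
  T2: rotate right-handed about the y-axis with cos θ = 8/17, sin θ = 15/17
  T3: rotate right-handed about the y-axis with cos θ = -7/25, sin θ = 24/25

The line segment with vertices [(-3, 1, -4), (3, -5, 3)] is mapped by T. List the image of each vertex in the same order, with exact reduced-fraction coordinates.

T1 translate by (-5, -1, 1): (-3, 1, -4) → (-8, 0, -3); (3, -5, 3) → (-2, -6, 4)
T2 rotate right-handed about the y-axis with cos θ = 8/17, sin θ = 15/17: (-8, 0, -3) → (-109/17, 0, 96/17); (-2, -6, 4) → (44/17, -6, 62/17)
T3 rotate right-handed about the y-axis with cos θ = -7/25, sin θ = 24/25: (-109/17, 0, 96/17) → (3067/425, 0, 1944/425); (44/17, -6, 62/17) → (236/85, -6, -298/85)

image vertices: (3067/425, 0, 1944/425), (236/85, -6, -298/85)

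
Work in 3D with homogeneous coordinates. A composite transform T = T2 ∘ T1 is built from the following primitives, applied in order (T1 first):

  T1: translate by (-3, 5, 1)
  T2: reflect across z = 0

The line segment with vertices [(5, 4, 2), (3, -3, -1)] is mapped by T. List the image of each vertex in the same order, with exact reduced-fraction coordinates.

T1 translate by (-3, 5, 1): (5, 4, 2) → (2, 9, 3); (3, -3, -1) → (0, 2, 0)
T2 reflect across z = 0: (2, 9, 3) → (2, 9, -3); (0, 2, 0) → (0, 2, 0)

image vertices: (2, 9, -3), (0, 2, 0)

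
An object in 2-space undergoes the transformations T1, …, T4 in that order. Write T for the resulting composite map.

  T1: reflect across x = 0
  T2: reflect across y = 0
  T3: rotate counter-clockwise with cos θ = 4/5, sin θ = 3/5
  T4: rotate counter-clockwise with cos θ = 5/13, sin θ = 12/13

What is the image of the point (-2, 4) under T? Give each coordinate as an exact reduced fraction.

T(p) = (44/13, 38/13)

T1 reflect across x = 0: (-2, 4) → (2, 4)
T2 reflect across y = 0: (2, 4) → (2, -4)
T3 rotate counter-clockwise with cos θ = 4/5, sin θ = 3/5: (2, -4) → (4, -2)
T4 rotate counter-clockwise with cos θ = 5/13, sin θ = 12/13: (4, -2) → (44/13, 38/13)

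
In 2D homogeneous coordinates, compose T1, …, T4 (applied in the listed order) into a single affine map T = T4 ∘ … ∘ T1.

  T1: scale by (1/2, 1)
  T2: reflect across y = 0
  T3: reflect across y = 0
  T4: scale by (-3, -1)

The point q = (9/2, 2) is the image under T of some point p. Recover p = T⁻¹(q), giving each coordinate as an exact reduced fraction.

p = (-3, -2)

T1 = [1/2 0 0; 0 1 0; 0 0 1]
T2·T1 = [1/2 0 0; 0 -1 0; 0 0 1]
T3·…·T1 = [1/2 0 0; 0 1 0; 0 0 1]
T4·…·T1 = [-3/2 0 0; 0 -1 0; 0 0 1]
det M = 3/2; M⁻¹ = [-2/3 0 0; 0 -1 0; 0 0 1]
M⁻¹ · (9/2, 2)ᵀ = (-3, -2)ᵀ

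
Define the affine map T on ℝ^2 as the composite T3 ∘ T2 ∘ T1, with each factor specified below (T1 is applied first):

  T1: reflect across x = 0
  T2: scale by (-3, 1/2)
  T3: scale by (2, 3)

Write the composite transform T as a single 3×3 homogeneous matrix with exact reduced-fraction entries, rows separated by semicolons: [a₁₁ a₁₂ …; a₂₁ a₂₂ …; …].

T = [6 0 0; 0 3/2 0; 0 0 1]

T1 = [-1 0 0; 0 1 0; 0 0 1]
T2·T1 = [3 0 0; 0 1/2 0; 0 0 1]
T3·…·T1 = [6 0 0; 0 3/2 0; 0 0 1]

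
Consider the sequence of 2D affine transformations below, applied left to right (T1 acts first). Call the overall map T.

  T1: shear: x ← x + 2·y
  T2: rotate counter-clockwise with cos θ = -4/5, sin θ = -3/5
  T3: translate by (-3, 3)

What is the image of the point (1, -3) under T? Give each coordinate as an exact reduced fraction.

T(p) = (-4/5, 42/5)

T1 shear: x ← x + 2·y: (1, -3) → (-5, -3)
T2 rotate counter-clockwise with cos θ = -4/5, sin θ = -3/5: (-5, -3) → (11/5, 27/5)
T3 translate by (-3, 3): (11/5, 27/5) → (-4/5, 42/5)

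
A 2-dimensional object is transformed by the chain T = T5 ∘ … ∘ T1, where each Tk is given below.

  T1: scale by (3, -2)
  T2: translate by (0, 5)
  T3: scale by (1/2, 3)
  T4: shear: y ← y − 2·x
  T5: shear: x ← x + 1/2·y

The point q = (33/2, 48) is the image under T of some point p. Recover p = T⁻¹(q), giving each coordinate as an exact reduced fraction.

T1 = [3 0 0; 0 -2 0; 0 0 1]
T2·T1 = [3 0 0; 0 -2 5; 0 0 1]
T3·…·T1 = [3/2 0 0; 0 -6 15; 0 0 1]
T4·…·T1 = [3/2 0 0; -3 -6 15; 0 0 1]
T5·…·T1 = [0 -3 15/2; -3 -6 15; 0 0 1]
det M = -9; M⁻¹ = [2/3 -1/3 0; -1/3 0 5/2; 0 0 1]
M⁻¹ · (33/2, 48)ᵀ = (-5, -3)ᵀ

p = (-5, -3)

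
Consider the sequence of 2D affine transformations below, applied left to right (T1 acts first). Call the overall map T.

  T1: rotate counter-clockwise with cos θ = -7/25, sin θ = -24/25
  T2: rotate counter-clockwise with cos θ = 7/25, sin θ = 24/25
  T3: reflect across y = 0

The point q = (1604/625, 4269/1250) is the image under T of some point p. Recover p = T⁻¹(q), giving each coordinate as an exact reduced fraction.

p = (4, -3/2)

T1 = [-7/25 24/25 0; -24/25 -7/25 0; 0 0 1]
T2·T1 = [527/625 336/625 0; -336/625 527/625 0; 0 0 1]
T3·…·T1 = [527/625 336/625 0; 336/625 -527/625 0; 0 0 1]
det M = -1; M⁻¹ = [527/625 336/625 0; 336/625 -527/625 0; 0 0 1]
M⁻¹ · (1604/625, 4269/1250)ᵀ = (4, -3/2)ᵀ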